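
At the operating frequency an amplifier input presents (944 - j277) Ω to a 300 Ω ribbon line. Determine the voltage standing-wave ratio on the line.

Γ = (Z_L − Z_0)/(Z_L + Z_0) = (644 − j277)/(1244 − j277)
|Γ| = 701/1270 = 0.55
VSWR = (1 + |Γ|)/(1 − |Γ|) = 1.55/0.45

VSWR ≈ 3.45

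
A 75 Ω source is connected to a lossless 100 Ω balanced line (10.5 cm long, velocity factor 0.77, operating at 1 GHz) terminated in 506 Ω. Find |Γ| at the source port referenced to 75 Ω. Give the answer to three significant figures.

|Γ| ≈ 0.734

λ = v/f = 0.77·c / 1 GHz = 0.231 m
βl = 2π·l/λ = 2π × 0.455 = 164°
tan(βl) = -0.294
Z_in = Z_0·(Z_L + jZ_0·tanβl)/(Z_0 + jZ_L·tanβl) = 171 + j225 Ω
Γ_s = (Z_in − Z_s)/(Z_in + Z_s) = (96.4 + j225)/(246 + j225), |Γ_s| = 0.734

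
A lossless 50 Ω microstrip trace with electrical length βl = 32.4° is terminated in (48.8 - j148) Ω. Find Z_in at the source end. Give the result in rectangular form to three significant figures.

tan(βl) = tan(32.4°) = 0.635
Z_in = Z_0·(Z_L + jZ_0·tanβl)/(Z_0 + jZ_L·tanβl)
     = 50·(48.8 − j116)/(144 + j31)

Z_in ≈ 7.9 − j42.1 Ω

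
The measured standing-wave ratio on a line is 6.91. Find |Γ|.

|Γ| = (S − 1)/(S + 1) = (6.91 − 1)/(6.91 + 1) = 5.91/7.91

|Γ| ≈ 0.747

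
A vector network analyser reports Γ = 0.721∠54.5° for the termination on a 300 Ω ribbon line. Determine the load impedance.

Z_L = Z_0·(1 + Γ)/(1 − Γ) = 300·(1.42 + j0.587)/(0.581 − j0.587)

Z_L ≈ 211 + j516 Ω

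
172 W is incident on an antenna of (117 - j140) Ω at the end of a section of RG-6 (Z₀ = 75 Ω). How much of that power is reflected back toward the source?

|Γ| = |(42 − j140)/(192 − j140)| = 0.615
|Γ|² = 0.378
P_refl = |Γ|²·P_inc = 65.1 W, P_del = (1 − |Γ|²)·P_inc = 107 W

P_reflected ≈ 65.1 W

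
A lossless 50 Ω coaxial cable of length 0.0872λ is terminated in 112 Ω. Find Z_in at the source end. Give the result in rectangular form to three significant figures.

βl = 2π × 0.0872 = 31.4°
tan(βl) = tan(31.4°) = 0.61
Z_in = Z_0·(Z_L + jZ_0·tanβl)/(Z_0 + jZ_L·tanβl)
     = 50·(112 + j30.5)/(50 + j68.3)

Z_in ≈ 53.6 − j42.7 Ω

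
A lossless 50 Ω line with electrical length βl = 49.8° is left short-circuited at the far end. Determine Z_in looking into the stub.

Z_in ≈ +j59.2 Ω

tan(βl) = 1.18
For a short-circuited stub, Z_in = jZ_0·tan(βl)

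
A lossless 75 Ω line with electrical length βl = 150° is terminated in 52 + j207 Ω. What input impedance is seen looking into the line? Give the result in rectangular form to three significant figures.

Z_in ≈ 10.1 + j64.7 Ω

tan(βl) = tan(150°) = -0.577
Z_in = Z_0·(Z_L + jZ_0·tanβl)/(Z_0 + jZ_L·tanβl)
     = 75·(52 + j164)/(195 − j30)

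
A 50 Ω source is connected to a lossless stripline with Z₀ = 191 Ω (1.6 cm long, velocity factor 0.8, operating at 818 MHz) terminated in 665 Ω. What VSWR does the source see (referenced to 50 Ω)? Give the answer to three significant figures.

λ = v/f = 0.8·c / 818 MHz = 0.293 m
βl = 2π·l/λ = 2π × 0.0545 = 19.6°
tan(βl) = 0.357
Z_in = Z_0·(Z_L + jZ_0·tanβl)/(Z_0 + jZ_L·tanβl) = 295 − j298 Ω
Γ_s = (Z_in − Z_s)/(Z_in + Z_s) = (245 − j298)/(345 − j298), |Γ_s| = 0.846
VSWR = (1 + |Γ_s|)/(1 − |Γ_s|)

VSWR ≈ 12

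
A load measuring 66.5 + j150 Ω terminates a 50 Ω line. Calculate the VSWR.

Γ = (Z_L − Z_0)/(Z_L + Z_0) = (16.5 + j150)/(116.5 + j150)
|Γ| = 151/190 = 0.795
VSWR = (1 + |Γ|)/(1 − |Γ|) = 1.79/0.205

VSWR ≈ 8.73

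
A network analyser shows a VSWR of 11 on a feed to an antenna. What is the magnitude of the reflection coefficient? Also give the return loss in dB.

|Γ| = (S − 1)/(S + 1) = (11 − 1)/(11 + 1) = 10/12
RL = −20·log₁₀|Γ| = −20·log₁₀(0.833)

|Γ| ≈ 0.833; return loss ≈ 1.58 dB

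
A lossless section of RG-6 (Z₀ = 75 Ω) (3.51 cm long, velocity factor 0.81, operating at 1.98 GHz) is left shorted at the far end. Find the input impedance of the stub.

λ = v/f = 0.81·c / 1.98 GHz = 0.123 m
βl = 2π·l/λ = 2π × 0.286 = 103°
tan(βl) = -4.35
For a shorted stub, Z_in = jZ_0·tan(βl)

Z_in ≈ −j326 Ω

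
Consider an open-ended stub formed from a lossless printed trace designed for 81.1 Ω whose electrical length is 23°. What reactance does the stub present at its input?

X_in ≈ -191 Ω (capacitive)

tan(βl) = 0.424
For an open-ended stub, Z_in = −jZ_0·cot(βl) = −jZ_0/tan(βl)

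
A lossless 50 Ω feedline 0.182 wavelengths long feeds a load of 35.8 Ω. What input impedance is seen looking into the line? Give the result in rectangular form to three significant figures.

Z_in ≈ 60 + j15.4 Ω

βl = 2π × 0.182 = 65.5°
tan(βl) = tan(65.5°) = 2.2
Z_in = Z_0·(Z_L + jZ_0·tanβl)/(Z_0 + jZ_L·tanβl)
     = 50·(35.8 + j110)/(50 + j78.6)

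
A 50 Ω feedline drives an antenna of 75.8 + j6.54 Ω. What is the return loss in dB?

Γ = (25.8 + j6.54)/(125.8 + j6.54), |Γ| = 0.211
RL = −20·log₁₀|Γ| = −20·log₁₀(0.211)

RL ≈ 13.5 dB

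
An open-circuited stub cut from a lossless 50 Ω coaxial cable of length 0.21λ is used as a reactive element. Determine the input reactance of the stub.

X_in ≈ -12.8 Ω (capacitive)

βl = 2π × 0.21 = 75.6°
tan(βl) = 3.89
For an open-circuited stub, Z_in = −jZ_0·cot(βl) = −jZ_0/tan(βl)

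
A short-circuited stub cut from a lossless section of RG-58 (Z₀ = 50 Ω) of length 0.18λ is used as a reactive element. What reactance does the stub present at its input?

βl = 2π × 0.18 = 64.8°
tan(βl) = 2.13
For a short-circuited stub, Z_in = jZ_0·tan(βl)

X_in ≈ 106 Ω (inductive)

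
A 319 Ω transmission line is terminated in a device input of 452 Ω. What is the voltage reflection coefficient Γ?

Γ = 0.173

Γ = (Z_L − Z_0)/(Z_L + Z_0) = (452 − 319)/(452 + 319) = 133/771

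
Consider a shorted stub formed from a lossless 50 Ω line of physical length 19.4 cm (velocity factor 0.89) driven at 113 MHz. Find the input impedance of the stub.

λ = v/f = 0.89·c / 113 MHz = 2.36 m
βl = 2π·l/λ = 2π × 0.0821 = 29.6°
tan(βl) = 0.567
For a shorted stub, Z_in = jZ_0·tan(βl)

Z_in ≈ +j28.4 Ω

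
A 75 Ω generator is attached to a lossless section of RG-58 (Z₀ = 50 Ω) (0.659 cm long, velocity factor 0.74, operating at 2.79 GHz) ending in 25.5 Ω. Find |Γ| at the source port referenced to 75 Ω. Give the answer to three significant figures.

|Γ| ≈ 0.444

λ = v/f = 0.74·c / 2.79 GHz = 0.0796 m
βl = 2π·l/λ = 2π × 0.0828 = 29.8°
tan(βl) = 0.573
Z_in = Z_0·(Z_L + jZ_0·tanβl)/(Z_0 + jZ_L·tanβl) = 31.2 + j19.5 Ω
Γ_s = (Z_in − Z_s)/(Z_in + Z_s) = (-43.8 + j19.5)/(106 + j19.5), |Γ_s| = 0.444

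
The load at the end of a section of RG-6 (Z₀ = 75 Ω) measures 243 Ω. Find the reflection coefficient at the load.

Γ = 0.528

Γ = (Z_L − Z_0)/(Z_L + Z_0) = (243 − 75)/(243 + 75) = 168/318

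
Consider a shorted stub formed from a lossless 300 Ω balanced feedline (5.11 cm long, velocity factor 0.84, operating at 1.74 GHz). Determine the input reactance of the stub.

X_in ≈ -398 Ω (capacitive)

λ = v/f = 0.84·c / 1.74 GHz = 0.145 m
βl = 2π·l/λ = 2π × 0.353 = 127°
tan(βl) = -1.33
For a shorted stub, Z_in = jZ_0·tan(βl)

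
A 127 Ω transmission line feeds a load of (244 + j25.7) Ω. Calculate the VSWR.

VSWR ≈ 1.95

Γ = (Z_L − Z_0)/(Z_L + Z_0) = (117 + j25.7)/(371 + j25.7)
|Γ| = 120/372 = 0.322
VSWR = (1 + |Γ|)/(1 − |Γ|) = 1.32/0.678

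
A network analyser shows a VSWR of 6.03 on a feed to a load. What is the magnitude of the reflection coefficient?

|Γ| ≈ 0.716

|Γ| = (S − 1)/(S + 1) = (6.03 − 1)/(6.03 + 1) = 5.03/7.03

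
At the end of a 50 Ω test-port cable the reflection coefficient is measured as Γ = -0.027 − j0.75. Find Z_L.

Z_L = Z_0·(1 + Γ)/(1 − Γ) = 50·(0.973 − j0.75)/(1.03 + j0.75)

Z_L ≈ 13.5 − j46.4 Ω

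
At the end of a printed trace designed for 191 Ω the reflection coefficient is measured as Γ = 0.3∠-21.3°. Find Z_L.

Z_L ≈ 327 − j78.4 Ω

Z_L = Z_0·(1 + Γ)/(1 − Γ) = 191·(1.28 − j0.109)/(0.72 + j0.109)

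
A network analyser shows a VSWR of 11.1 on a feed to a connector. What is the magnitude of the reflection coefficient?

|Γ| ≈ 0.835

|Γ| = (S − 1)/(S + 1) = (11.1 − 1)/(11.1 + 1) = 10.1/12.1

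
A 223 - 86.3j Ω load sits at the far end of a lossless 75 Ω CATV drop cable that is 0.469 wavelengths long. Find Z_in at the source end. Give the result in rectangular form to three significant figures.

βl = 2π × 0.469 = 169°
tan(βl) = tan(169°) = -0.197
Z_in = Z_0·(Z_L + jZ_0·tanβl)/(Z_0 + jZ_L·tanβl)
     = 75·(223 − j101)/(58 − j44)

Z_in ≈ 246 + j55.9 Ω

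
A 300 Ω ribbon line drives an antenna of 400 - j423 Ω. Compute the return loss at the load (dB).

Γ = (100 − j423)/(700 − j423), |Γ| = 0.531
RL = −20·log₁₀|Γ| = −20·log₁₀(0.531)

RL ≈ 5.49 dB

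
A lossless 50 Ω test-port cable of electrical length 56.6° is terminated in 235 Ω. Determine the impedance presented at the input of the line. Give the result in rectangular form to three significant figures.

Z_in ≈ 15 − j30.9 Ω

tan(βl) = tan(56.6°) = 1.52
Z_in = Z_0·(Z_L + jZ_0·tanβl)/(Z_0 + jZ_L·tanβl)
     = 50·(235 + j75.8)/(50 + j356)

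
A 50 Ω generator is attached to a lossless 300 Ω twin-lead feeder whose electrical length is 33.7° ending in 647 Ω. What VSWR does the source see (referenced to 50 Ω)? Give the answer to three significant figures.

VSWR ≈ 9.88

tan(βl) = 0.667
Z_in = Z_0·(Z_L + jZ_0·tanβl)/(Z_0 + jZ_L·tanβl) = 305 − j238 Ω
Γ_s = (Z_in − Z_s)/(Z_in + Z_s) = (255 − j238)/(355 − j238), |Γ_s| = 0.816
VSWR = (1 + |Γ_s|)/(1 − |Γ_s|)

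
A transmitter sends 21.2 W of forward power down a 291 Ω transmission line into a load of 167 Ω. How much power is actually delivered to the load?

Γ = (167 − 291)/(167 + 291) = -0.271
|Γ|² = 0.0733
P_refl = |Γ|²·P_inc = 1.55 W, P_del = (1 − |Γ|²)·P_inc = 19.6 W

P_delivered ≈ 19.6 W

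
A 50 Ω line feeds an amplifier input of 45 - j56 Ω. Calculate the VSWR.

VSWR ≈ 3.08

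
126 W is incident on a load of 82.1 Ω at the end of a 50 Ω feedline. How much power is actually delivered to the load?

Γ = (82.1 − 50)/(82.1 + 50) = 0.243
|Γ|² = 0.059
P_refl = |Γ|²·P_inc = 7.44 W, P_del = (1 − |Γ|²)·P_inc = 119 W

P_delivered ≈ 119 W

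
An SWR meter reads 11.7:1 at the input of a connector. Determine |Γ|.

|Γ| = (S − 1)/(S + 1) = (11.7 − 1)/(11.7 + 1) = 10.7/12.7

|Γ| ≈ 0.843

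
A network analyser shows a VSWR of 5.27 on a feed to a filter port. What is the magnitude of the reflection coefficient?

|Γ| ≈ 0.681

|Γ| = (S − 1)/(S + 1) = (5.27 − 1)/(5.27 + 1) = 4.27/6.27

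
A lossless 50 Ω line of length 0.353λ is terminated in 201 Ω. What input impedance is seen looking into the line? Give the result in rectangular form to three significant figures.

Z_in ≈ 18.9 + j34.2 Ω

βl = 2π × 0.353 = 127°
tan(βl) = tan(127°) = -1.32
Z_in = Z_0·(Z_L + jZ_0·tanβl)/(Z_0 + jZ_L·tanβl)
     = 50·(201 − j66.2)/(50 − j266)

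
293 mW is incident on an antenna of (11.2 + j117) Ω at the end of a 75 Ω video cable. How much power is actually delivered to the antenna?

|Γ| = |(-63.8 + j117)/(86.2 + j117)| = 0.917
|Γ|² = 0.841
P_refl = |Γ|²·P_inc = 246 mW, P_del = (1 − |Γ|²)·P_inc = 46.6 mW

P_delivered ≈ 46.6 mW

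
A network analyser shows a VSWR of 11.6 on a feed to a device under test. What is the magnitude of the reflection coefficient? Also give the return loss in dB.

|Γ| = (S − 1)/(S + 1) = (11.6 − 1)/(11.6 + 1) = 10.6/12.6
RL = −20·log₁₀|Γ| = −20·log₁₀(0.841)

|Γ| ≈ 0.841; return loss ≈ 1.5 dB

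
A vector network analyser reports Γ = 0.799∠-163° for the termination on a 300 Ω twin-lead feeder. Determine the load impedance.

Z_L ≈ 34.3 − j44.3 Ω

Z_L = Z_0·(1 + Γ)/(1 − Γ) = 300·(0.236 − j0.234)/(1.76 + j0.234)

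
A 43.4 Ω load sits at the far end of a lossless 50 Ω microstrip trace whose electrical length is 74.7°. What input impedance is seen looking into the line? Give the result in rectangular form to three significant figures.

Z_in ≈ 56.3 + j4.07 Ω

tan(βl) = tan(74.7°) = 3.66
Z_in = Z_0·(Z_L + jZ_0·tanβl)/(Z_0 + jZ_L·tanβl)
     = 50·(43.4 + j183)/(50 + j159)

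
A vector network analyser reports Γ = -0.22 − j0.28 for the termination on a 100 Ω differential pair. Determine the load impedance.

Z_L ≈ 55.7 − j35.7 Ω

Z_L = Z_0·(1 + Γ)/(1 − Γ) = 100·(0.78 − j0.28)/(1.22 + j0.28)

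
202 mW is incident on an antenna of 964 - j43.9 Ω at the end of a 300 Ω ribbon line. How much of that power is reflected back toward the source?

P_reflected ≈ 55.9 mW

|Γ| = |(664 − j43.9)/(1264 − j43.9)| = 0.526
|Γ|² = 0.277
P_refl = |Γ|²·P_inc = 55.9 mW, P_del = (1 − |Γ|²)·P_inc = 146 mW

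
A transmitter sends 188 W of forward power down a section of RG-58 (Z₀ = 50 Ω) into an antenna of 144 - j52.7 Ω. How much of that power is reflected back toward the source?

|Γ| = |(94 − j52.7)/(194 − j52.7)| = 0.536
|Γ|² = 0.287
P_refl = |Γ|²·P_inc = 54 W, P_del = (1 − |Γ|²)·P_inc = 134 W

P_reflected ≈ 54 W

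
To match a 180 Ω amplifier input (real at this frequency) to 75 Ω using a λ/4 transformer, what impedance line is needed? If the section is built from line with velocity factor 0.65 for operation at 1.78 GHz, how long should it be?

Z_qwt = √(Z_0·R_L) = √(75 × 180) = √13500
λ = 0.65·c/f = 0.11 m, so l = λ/4 = 0.0274 m

Z_qwt ≈ 116 Ω; length ≈ 2.74 cm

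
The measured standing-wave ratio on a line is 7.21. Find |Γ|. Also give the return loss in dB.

|Γ| = (S − 1)/(S + 1) = (7.21 − 1)/(7.21 + 1) = 6.21/8.21
RL = −20·log₁₀|Γ| = −20·log₁₀(0.756)

|Γ| ≈ 0.756; return loss ≈ 2.43 dB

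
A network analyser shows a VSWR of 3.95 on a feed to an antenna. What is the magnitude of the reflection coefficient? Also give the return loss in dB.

|Γ| ≈ 0.596; return loss ≈ 4.5 dB

|Γ| = (S − 1)/(S + 1) = (3.95 − 1)/(3.95 + 1) = 2.95/4.95
RL = −20·log₁₀|Γ| = −20·log₁₀(0.596)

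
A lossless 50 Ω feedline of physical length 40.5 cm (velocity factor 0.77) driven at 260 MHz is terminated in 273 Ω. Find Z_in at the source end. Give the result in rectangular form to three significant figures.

Z_in ≈ 86.4 + j120 Ω

λ = v/f = 0.77·c / 260 MHz = 0.888 m
βl = 2π·l/λ = 2π × 0.456 = 164°
tan(βl) = tan(164°) = -0.285
Z_in = Z_0·(Z_L + jZ_0·tanβl)/(Z_0 + jZ_L·tanβl)
     = 50·(273 − j14.2)/(50 − j77.7)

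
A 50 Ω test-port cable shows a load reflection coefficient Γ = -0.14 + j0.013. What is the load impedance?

Z_L = Z_0·(1 + Γ)/(1 − Γ) = 50·(0.86 + j0.013)/(1.14 − j0.013)

Z_L ≈ 37.7 + j1 Ω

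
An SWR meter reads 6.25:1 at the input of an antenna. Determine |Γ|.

|Γ| ≈ 0.724

|Γ| = (S − 1)/(S + 1) = (6.25 − 1)/(6.25 + 1) = 5.25/7.25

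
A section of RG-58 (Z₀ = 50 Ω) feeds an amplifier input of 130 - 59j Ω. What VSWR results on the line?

VSWR ≈ 3.21

Γ = (Z_L − Z_0)/(Z_L + Z_0) = (80 − j59)/(180 − j59)
|Γ| = 99.4/189 = 0.525
VSWR = (1 + |Γ|)/(1 − |Γ|) = 1.52/0.475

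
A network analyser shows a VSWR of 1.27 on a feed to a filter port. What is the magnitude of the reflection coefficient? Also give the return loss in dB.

|Γ| ≈ 0.119; return loss ≈ 18.5 dB

|Γ| = (S − 1)/(S + 1) = (1.27 − 1)/(1.27 + 1) = 0.27/2.27
RL = −20·log₁₀|Γ| = −20·log₁₀(0.119)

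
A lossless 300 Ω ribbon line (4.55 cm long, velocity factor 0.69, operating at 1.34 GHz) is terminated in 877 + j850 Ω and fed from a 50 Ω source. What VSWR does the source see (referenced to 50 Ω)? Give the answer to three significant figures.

VSWR ≈ 1.82

λ = v/f = 0.69·c / 1.34 GHz = 0.154 m
βl = 2π·l/λ = 2π × 0.295 = 106°
tan(βl) = -3.48
Z_in = Z_0·(Z_L + jZ_0·tanβl)/(Z_0 + jZ_L·tanβl) = 51.9 + j30.8 Ω
Γ_s = (Z_in − Z_s)/(Z_in + Z_s) = (1.92 + j30.8)/(102 + j30.8), |Γ_s| = 0.29
VSWR = (1 + |Γ_s|)/(1 − |Γ_s|)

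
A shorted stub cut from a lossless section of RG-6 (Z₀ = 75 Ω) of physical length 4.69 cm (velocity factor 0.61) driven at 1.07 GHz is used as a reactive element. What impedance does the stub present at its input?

λ = v/f = 0.61·c / 1.07 GHz = 0.171 m
βl = 2π·l/λ = 2π × 0.274 = 98.7°
tan(βl) = -6.52
For a shorted stub, Z_in = jZ_0·tan(βl)

Z_in ≈ −j489 Ω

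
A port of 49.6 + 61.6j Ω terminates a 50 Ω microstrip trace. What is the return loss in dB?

RL ≈ 5.58 dB

Γ = (-0.4 + j61.6)/(99.6 + j61.6), |Γ| = 0.526
RL = −20·log₁₀|Γ| = −20·log₁₀(0.526)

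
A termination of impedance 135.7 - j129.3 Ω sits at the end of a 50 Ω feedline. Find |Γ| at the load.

|Γ| ≈ 0.686

Γ = (Z_L − Z_0)/(Z_L + Z_0) = (85.7 − j129.3)/(185.7 − j129.3)
|Γ| = 155/226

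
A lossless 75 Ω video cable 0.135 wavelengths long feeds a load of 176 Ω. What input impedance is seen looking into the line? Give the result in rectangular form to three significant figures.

βl = 2π × 0.135 = 48.6°
tan(βl) = tan(48.6°) = 1.13
Z_in = Z_0·(Z_L + jZ_0·tanβl)/(Z_0 + jZ_L·tanβl)
     = 75·(176 + j85.1)/(75 + j200)

Z_in ≈ 49.8 − j47.4 Ω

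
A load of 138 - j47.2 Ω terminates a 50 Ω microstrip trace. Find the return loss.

RL ≈ 5.76 dB

Γ = (88 − j47.2)/(188 − j47.2), |Γ| = 0.515
RL = −20·log₁₀|Γ| = −20·log₁₀(0.515)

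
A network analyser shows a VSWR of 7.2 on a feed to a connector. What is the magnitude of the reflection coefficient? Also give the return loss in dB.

|Γ| ≈ 0.756; return loss ≈ 2.43 dB

|Γ| = (S − 1)/(S + 1) = (7.2 − 1)/(7.2 + 1) = 6.2/8.2
RL = −20·log₁₀|Γ| = −20·log₁₀(0.756)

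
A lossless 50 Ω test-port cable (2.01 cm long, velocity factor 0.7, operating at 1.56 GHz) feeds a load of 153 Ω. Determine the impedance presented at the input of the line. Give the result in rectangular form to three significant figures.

Z_in ≈ 23.8 − j31 Ω

λ = v/f = 0.7·c / 1.56 GHz = 0.135 m
βl = 2π·l/λ = 2π × 0.149 = 53.8°
tan(βl) = tan(53.8°) = 1.36
Z_in = Z_0·(Z_L + jZ_0·tanβl)/(Z_0 + jZ_L·tanβl)
     = 50·(153 + j68.2)/(50 + j209)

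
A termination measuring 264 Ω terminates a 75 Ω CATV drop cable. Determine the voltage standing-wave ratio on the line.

VSWR ≈ 3.52

Γ = (264 − 75)/(264 + 75) = 0.558
VSWR = (1 + 0.558)/(1 − 0.558)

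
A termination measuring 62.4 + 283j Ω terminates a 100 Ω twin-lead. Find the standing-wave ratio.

VSWR ≈ 15

Γ = (Z_L − Z_0)/(Z_L + Z_0) = (-37.6 + j283)/(162.4 + j283)
|Γ| = 285/326 = 0.875
VSWR = (1 + |Γ|)/(1 − |Γ|) = 1.87/0.125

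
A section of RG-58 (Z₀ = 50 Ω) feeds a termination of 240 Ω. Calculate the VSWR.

VSWR ≈ 4.8

Γ = (240 − 50)/(240 + 50) = 0.655
VSWR = (1 + 0.655)/(1 − 0.655)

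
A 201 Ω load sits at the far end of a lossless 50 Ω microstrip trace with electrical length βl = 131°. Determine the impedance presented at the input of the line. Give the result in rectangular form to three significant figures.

Z_in ≈ 20.9 + j39 Ω

tan(βl) = tan(131°) = -1.15
Z_in = Z_0·(Z_L + jZ_0·tanβl)/(Z_0 + jZ_L·tanβl)
     = 50·(201 − j57.5)/(50 − j231)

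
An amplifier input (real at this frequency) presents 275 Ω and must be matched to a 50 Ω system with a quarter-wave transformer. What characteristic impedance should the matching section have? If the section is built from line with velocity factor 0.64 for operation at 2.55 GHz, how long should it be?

Z_qwt ≈ 117 Ω; length ≈ 1.88 cm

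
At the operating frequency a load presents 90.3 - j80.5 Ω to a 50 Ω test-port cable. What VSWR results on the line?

VSWR ≈ 3.51

Γ = (Z_L − Z_0)/(Z_L + Z_0) = (40.3 − j80.5)/(140.3 − j80.5)
|Γ| = 90/162 = 0.557
VSWR = (1 + |Γ|)/(1 − |Γ|) = 1.56/0.443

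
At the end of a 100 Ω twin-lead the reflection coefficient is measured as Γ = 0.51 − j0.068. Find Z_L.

Z_L ≈ 300 − j55.6 Ω

Z_L = Z_0·(1 + Γ)/(1 − Γ) = 100·(1.51 − j0.068)/(0.49 + j0.068)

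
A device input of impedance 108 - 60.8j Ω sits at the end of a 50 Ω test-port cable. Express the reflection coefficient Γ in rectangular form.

Γ = (Z_L − Z_0)/(Z_L + Z_0) = (58 − j60.8)/(158 − j60.8)

Γ ≈ 0.449 − j0.212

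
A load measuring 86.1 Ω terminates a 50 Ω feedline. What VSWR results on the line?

VSWR ≈ 1.72

Γ = (86.1 − 50)/(86.1 + 50) = 0.265
VSWR = (1 + 0.265)/(1 − 0.265)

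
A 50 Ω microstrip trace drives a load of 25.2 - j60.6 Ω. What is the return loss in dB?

RL ≈ 3.38 dB

Γ = (-24.8 − j60.6)/(75.2 − j60.6), |Γ| = 0.678
RL = −20·log₁₀|Γ| = −20·log₁₀(0.678)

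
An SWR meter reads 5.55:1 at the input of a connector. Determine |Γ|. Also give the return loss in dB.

|Γ| ≈ 0.695; return loss ≈ 3.16 dB

|Γ| = (S − 1)/(S + 1) = (5.55 − 1)/(5.55 + 1) = 4.55/6.55
RL = −20·log₁₀|Γ| = −20·log₁₀(0.695)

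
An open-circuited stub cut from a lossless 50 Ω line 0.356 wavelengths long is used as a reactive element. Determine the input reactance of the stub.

βl = 2π × 0.356 = 128°
tan(βl) = -1.27
For an open-circuited stub, Z_in = −jZ_0·cot(βl) = −jZ_0/tan(βl)

X_in ≈ 39.3 Ω (inductive)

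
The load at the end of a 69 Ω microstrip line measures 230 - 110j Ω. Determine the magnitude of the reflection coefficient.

Γ = (Z_L − Z_0)/(Z_L + Z_0) = (161 − j110)/(299 − j110)
|Γ| = 195/319

|Γ| ≈ 0.612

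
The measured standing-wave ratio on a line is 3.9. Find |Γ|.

|Γ| ≈ 0.592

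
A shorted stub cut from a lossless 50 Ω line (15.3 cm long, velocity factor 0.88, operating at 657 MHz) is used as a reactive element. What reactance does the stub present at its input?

λ = v/f = 0.88·c / 657 MHz = 0.402 m
βl = 2π·l/λ = 2π × 0.381 = 137°
tan(βl) = -0.93
For a shorted stub, Z_in = jZ_0·tan(βl)

X_in ≈ -46.5 Ω (capacitive)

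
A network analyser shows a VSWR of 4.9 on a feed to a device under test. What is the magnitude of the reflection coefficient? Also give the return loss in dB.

|Γ| ≈ 0.661; return loss ≈ 3.6 dB

|Γ| = (S − 1)/(S + 1) = (4.9 − 1)/(4.9 + 1) = 3.9/5.9
RL = −20·log₁₀|Γ| = −20·log₁₀(0.661)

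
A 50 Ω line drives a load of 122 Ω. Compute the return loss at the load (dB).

Γ = (122 − 50)/(122 + 50) = 0.419
RL = −20·log₁₀|Γ| = −20·log₁₀(0.419)

RL ≈ 7.56 dB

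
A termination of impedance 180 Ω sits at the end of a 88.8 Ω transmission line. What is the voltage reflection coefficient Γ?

Γ = 0.339

Γ = (Z_L − Z_0)/(Z_L + Z_0) = (180 − 88.8)/(180 + 88.8) = 91.2/268.8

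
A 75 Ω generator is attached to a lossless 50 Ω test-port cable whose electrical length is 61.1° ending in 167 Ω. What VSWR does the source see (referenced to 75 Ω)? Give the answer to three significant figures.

VSWR ≈ 4.39

tan(βl) = 1.81
Z_in = Z_0·(Z_L + jZ_0·tanβl)/(Z_0 + jZ_L·tanβl) = 19 − j24.5 Ω
Γ_s = (Z_in − Z_s)/(Z_in + Z_s) = (-56 − j24.5)/(94 − j24.5), |Γ_s| = 0.629
VSWR = (1 + |Γ_s|)/(1 − |Γ_s|)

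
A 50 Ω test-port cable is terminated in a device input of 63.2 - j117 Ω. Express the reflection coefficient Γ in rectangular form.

Γ = (Z_L − Z_0)/(Z_L + Z_0) = (13.2 − j117)/(113.2 − j117)

Γ ≈ 0.573 − j0.441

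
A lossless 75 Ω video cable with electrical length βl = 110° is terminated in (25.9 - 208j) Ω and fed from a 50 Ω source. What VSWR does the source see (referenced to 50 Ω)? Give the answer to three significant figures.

tan(βl) = -2.75
Z_in = Z_0·(Z_L + jZ_0·tanβl)/(Z_0 + jZ_L·tanβl) = 4.95 + j61.8 Ω
Γ_s = (Z_in − Z_s)/(Z_in + Z_s) = (-45 + j61.8)/(55 + j61.8), |Γ_s| = 0.925
VSWR = (1 + |Γ_s|)/(1 − |Γ_s|)

VSWR ≈ 25.6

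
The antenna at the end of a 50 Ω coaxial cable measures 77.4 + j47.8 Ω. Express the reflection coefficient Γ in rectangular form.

Γ = (Z_L − Z_0)/(Z_L + Z_0) = (27.4 + j47.8)/(127.4 + j47.8)

Γ ≈ 0.312 + j0.258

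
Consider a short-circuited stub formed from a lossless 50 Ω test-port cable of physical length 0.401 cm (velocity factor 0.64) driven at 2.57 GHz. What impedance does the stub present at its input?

Z_in ≈ +j17.5 Ω

λ = v/f = 0.64·c / 2.57 GHz = 0.0747 m
βl = 2π·l/λ = 2π × 0.0537 = 19.3°
tan(βl) = 0.351
For a short-circuited stub, Z_in = jZ_0·tan(βl)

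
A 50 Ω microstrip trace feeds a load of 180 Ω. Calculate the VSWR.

Γ = (180 − 50)/(180 + 50) = 0.565
VSWR = (1 + 0.565)/(1 − 0.565)

VSWR ≈ 3.6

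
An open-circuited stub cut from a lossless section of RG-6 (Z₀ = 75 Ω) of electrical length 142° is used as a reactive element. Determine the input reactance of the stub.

tan(βl) = -0.781
For an open-circuited stub, Z_in = −jZ_0·cot(βl) = −jZ_0/tan(βl)

X_in ≈ 96 Ω (inductive)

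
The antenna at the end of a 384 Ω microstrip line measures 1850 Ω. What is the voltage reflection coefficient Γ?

Γ = (Z_L − Z_0)/(Z_L + Z_0) = (1850 − 384)/(1850 + 384) = 1466/2234

Γ = 0.656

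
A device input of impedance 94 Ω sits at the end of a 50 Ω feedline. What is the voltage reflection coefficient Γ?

Γ = 0.306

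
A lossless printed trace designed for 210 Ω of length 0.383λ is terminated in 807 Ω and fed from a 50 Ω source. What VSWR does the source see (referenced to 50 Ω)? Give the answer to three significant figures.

βl = 2π × 0.383 = 138°
tan(βl) = -0.904
Z_in = Z_0·(Z_L + jZ_0·tanβl)/(Z_0 + jZ_L·tanβl) = 112 + j200 Ω
Γ_s = (Z_in − Z_s)/(Z_in + Z_s) = (62.2 + j200)/(162 + j200), |Γ_s| = 0.813
VSWR = (1 + |Γ_s|)/(1 − |Γ_s|)

VSWR ≈ 9.71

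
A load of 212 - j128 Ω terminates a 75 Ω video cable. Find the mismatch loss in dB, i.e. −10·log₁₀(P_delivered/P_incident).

Γ = (137 − j128)/(287 − j128), |Γ| = 0.597
|Γ|² = 0.356, so P_del/P_inc = 1 − |Γ|² = 0.644
ML = −10·log₁₀(1 − |Γ|²)

mismatch loss ≈ 1.91 dB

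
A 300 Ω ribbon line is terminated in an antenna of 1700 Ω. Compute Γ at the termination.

Γ = (Z_L − Z_0)/(Z_L + Z_0) = (1700 − 300)/(1700 + 300) = 1400/2000

Γ = 0.7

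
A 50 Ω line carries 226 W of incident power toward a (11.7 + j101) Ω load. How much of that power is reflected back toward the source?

|Γ| = |(-38.3 + j101)/(61.7 + j101)| = 0.913
|Γ|² = 0.833
P_refl = |Γ|²·P_inc = 188 W, P_del = (1 − |Γ|²)·P_inc = 37.8 W

P_reflected ≈ 188 W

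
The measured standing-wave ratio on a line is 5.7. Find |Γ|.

|Γ| ≈ 0.701

|Γ| = (S − 1)/(S + 1) = (5.7 − 1)/(5.7 + 1) = 4.7/6.7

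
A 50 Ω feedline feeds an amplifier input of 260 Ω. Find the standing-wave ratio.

VSWR ≈ 5.2

Γ = (260 − 50)/(260 + 50) = 0.677
VSWR = (1 + 0.677)/(1 − 0.677)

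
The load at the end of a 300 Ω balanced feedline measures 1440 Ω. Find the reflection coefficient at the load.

Γ = 0.655

Γ = (Z_L − Z_0)/(Z_L + Z_0) = (1440 − 300)/(1440 + 300) = 1140/1740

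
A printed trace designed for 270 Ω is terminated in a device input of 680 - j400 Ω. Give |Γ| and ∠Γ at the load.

Γ = (Z_L − Z_0)/(Z_L + Z_0) = (410 − j400)/(950 − j400)
|Γ| = 573/1030 = 0.556

Γ ≈ 0.556 ∠ -21.5°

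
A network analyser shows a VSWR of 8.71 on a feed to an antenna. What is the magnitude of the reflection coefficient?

|Γ| = (S − 1)/(S + 1) = (8.71 − 1)/(8.71 + 1) = 7.71/9.71

|Γ| ≈ 0.794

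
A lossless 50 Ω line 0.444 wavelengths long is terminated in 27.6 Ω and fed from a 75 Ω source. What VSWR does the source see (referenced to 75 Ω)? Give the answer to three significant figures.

βl = 2π × 0.444 = 160°
tan(βl) = -0.367
Z_in = Z_0·(Z_L + jZ_0·tanβl)/(Z_0 + jZ_L·tanβl) = 30.1 − j12.3 Ω
Γ_s = (Z_in − Z_s)/(Z_in + Z_s) = (-44.9 − j12.3)/(105 − j12.3), |Γ_s| = 0.44
VSWR = (1 + |Γ_s|)/(1 − |Γ_s|)

VSWR ≈ 2.57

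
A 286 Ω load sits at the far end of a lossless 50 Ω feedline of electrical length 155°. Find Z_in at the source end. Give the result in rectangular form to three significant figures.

Z_in ≈ 42.9 + j91.1 Ω

tan(βl) = tan(155°) = -0.466
Z_in = Z_0·(Z_L + jZ_0·tanβl)/(Z_0 + jZ_L·tanβl)
     = 50·(286 − j23.3)/(50 − j133)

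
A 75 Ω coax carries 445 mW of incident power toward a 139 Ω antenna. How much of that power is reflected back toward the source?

Γ = (139 − 75)/(139 + 75) = 0.299
|Γ|² = 0.0894
P_refl = |Γ|²·P_inc = 39.8 mW, P_del = (1 − |Γ|²)·P_inc = 405 mW

P_reflected ≈ 39.8 mW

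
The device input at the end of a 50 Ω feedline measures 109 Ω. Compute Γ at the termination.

Γ = (Z_L − Z_0)/(Z_L + Z_0) = (109 − 50)/(109 + 50) = 59/159

Γ = 0.371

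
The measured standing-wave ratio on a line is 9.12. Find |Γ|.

|Γ| ≈ 0.802

|Γ| = (S − 1)/(S + 1) = (9.12 − 1)/(9.12 + 1) = 8.12/10.1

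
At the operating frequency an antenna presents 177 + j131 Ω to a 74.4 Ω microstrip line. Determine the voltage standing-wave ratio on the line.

Γ = (Z_L − Z_0)/(Z_L + Z_0) = (102.6 + j131)/(251.4 + j131)
|Γ| = 166/283 = 0.587
VSWR = (1 + |Γ|)/(1 − |Γ|) = 1.59/0.413

VSWR ≈ 3.84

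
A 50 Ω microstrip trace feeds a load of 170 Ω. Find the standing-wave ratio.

For a purely resistive load, VSWR = R_L/Z_0 or Z_0/R_L (whichever > 1) = 170/50

VSWR ≈ 3.4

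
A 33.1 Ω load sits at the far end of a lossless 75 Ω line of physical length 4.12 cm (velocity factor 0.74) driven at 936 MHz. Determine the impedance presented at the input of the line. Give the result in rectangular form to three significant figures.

λ = v/f = 0.74·c / 936 MHz = 0.237 m
βl = 2π·l/λ = 2π × 0.174 = 62.5°
tan(βl) = tan(62.5°) = 1.92
Z_in = Z_0·(Z_L + jZ_0·tanβl)/(Z_0 + jZ_L·tanβl)
     = 75·(33.1 + j144)/(75 + j63.7)

Z_in ≈ 90.4 + j67.5 Ω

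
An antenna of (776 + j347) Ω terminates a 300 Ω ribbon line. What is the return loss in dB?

Γ = (476 + j347)/(1076 + j347), |Γ| = 0.521
RL = −20·log₁₀|Γ| = −20·log₁₀(0.521)

RL ≈ 5.66 dB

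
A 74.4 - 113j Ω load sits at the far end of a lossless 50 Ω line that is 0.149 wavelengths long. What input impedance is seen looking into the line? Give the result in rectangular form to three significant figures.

βl = 2π × 0.149 = 53.6°
tan(βl) = tan(53.6°) = 1.36
Z_in = Z_0·(Z_L + jZ_0·tanβl)/(Z_0 + jZ_L·tanβl)
     = 50·(74.4 − j45.1)/(203 + j101)

Z_in ≈ 10.3 − j16.2 Ω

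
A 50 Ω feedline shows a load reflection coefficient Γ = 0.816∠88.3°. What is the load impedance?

Z_L ≈ 10.3 + j50.4 Ω

Z_L = Z_0·(1 + Γ)/(1 − Γ) = 50·(1.02 + j0.816)/(0.976 − j0.816)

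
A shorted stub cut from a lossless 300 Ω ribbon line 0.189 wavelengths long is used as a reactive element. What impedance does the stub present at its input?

Z_in ≈ +j744 Ω

βl = 2π × 0.189 = 68°
tan(βl) = 2.48
For a shorted stub, Z_in = jZ_0·tan(βl)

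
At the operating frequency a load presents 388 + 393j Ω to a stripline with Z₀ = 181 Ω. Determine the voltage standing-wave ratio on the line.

Γ = (Z_L − Z_0)/(Z_L + Z_0) = (207 + j393)/(569 + j393)
|Γ| = 444/692 = 0.642
VSWR = (1 + |Γ|)/(1 − |Γ|) = 1.64/0.358

VSWR ≈ 4.59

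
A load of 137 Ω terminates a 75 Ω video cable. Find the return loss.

RL ≈ 10.7 dB

Γ = (137 − 75)/(137 + 75) = 0.292
RL = −20·log₁₀|Γ| = −20·log₁₀(0.292)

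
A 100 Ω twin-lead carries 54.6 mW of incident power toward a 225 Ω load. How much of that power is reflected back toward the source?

P_reflected ≈ 8.08 mW

Γ = (225 − 100)/(225 + 100) = 0.385
|Γ|² = 0.148
P_refl = |Γ|²·P_inc = 8.08 mW, P_del = (1 − |Γ|²)·P_inc = 46.5 mW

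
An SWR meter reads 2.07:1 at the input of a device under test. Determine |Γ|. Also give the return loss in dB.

|Γ| ≈ 0.349; return loss ≈ 9.16 dB

|Γ| = (S − 1)/(S + 1) = (2.07 − 1)/(2.07 + 1) = 1.07/3.07
RL = −20·log₁₀|Γ| = −20·log₁₀(0.349)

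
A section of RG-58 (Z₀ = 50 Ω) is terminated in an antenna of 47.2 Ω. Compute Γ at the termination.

Γ = (Z_L − Z_0)/(Z_L + Z_0) = (47.2 − 50)/(47.2 + 50) = -2.8/97.2

Γ = -0.0288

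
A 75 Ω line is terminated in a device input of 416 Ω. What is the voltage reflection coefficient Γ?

Γ = (Z_L − Z_0)/(Z_L + Z_0) = (416 − 75)/(416 + 75) = 341/491

Γ = 0.695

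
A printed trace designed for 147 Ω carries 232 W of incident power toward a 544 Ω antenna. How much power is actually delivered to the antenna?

Γ = (544 − 147)/(544 + 147) = 0.575
|Γ|² = 0.33
P_refl = |Γ|²·P_inc = 76.6 W, P_del = (1 − |Γ|²)·P_inc = 155 W

P_delivered ≈ 155 W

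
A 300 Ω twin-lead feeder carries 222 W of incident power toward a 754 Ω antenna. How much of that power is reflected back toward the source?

P_reflected ≈ 41.2 W

Γ = (754 − 300)/(754 + 300) = 0.431
|Γ|² = 0.186
P_refl = |Γ|²·P_inc = 41.2 W, P_del = (1 − |Γ|²)·P_inc = 181 W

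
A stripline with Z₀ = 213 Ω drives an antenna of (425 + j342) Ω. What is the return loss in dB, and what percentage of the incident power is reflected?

Γ = (212 + j342)/(638 + j342), |Γ| = 0.556
RL = −20·log₁₀(0.556) = 5.1 dB
P_refl/P_inc = |Γ|² = 0.309

RL ≈ 5.1 dB; 30.9% of incident power reflected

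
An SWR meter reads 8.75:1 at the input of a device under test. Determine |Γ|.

|Γ| ≈ 0.795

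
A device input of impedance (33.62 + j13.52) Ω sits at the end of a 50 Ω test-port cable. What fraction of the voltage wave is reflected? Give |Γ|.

Γ = (Z_L − Z_0)/(Z_L + Z_0) = (-16.38 + j13.52)/(83.62 + j13.52)
|Γ| = 21.2/84.7

|Γ| ≈ 0.251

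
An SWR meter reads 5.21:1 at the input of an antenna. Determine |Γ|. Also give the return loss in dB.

|Γ| ≈ 0.678; return loss ≈ 3.38 dB

|Γ| = (S − 1)/(S + 1) = (5.21 − 1)/(5.21 + 1) = 4.21/6.21
RL = −20·log₁₀|Γ| = −20·log₁₀(0.678)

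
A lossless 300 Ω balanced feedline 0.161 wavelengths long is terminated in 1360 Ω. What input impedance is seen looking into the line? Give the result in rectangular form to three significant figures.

Z_in ≈ 90.4 − j175 Ω

βl = 2π × 0.161 = 58°
tan(βl) = tan(58°) = 1.6
Z_in = Z_0·(Z_L + jZ_0·tanβl)/(Z_0 + jZ_L·tanβl)
     = 300·(1360 + j479)/(300 + j2170)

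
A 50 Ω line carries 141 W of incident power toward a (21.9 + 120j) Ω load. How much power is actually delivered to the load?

P_delivered ≈ 31.6 W

|Γ| = |(-28.1 + j120)/(71.9 + j120)| = 0.881
|Γ|² = 0.776
P_refl = |Γ|²·P_inc = 109 W, P_del = (1 − |Γ|²)·P_inc = 31.6 W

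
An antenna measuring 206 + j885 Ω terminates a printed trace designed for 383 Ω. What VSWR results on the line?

VSWR ≈ 12.2

Γ = (Z_L − Z_0)/(Z_L + Z_0) = (-177 + j885)/(589 + j885)
|Γ| = 903/1060 = 0.849
VSWR = (1 + |Γ|)/(1 − |Γ|) = 1.85/0.151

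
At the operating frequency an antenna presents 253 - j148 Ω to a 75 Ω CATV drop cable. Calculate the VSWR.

VSWR ≈ 4.61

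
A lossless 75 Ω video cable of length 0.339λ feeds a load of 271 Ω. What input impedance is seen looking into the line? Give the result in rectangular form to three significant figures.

βl = 2π × 0.339 = 122°
tan(βl) = tan(122°) = -1.6
Z_in = Z_0·(Z_L + jZ_0·tanβl)/(Z_0 + jZ_L·tanβl)
     = 75·(271 − j120)/(75 − j433)

Z_in ≈ 28 + j42.1 Ω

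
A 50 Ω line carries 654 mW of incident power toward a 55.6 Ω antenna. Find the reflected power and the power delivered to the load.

Γ = (55.6 − 50)/(55.6 + 50) = 0.053
|Γ|² = 0.00281
P_refl = |Γ|²·P_inc = 1.84 mW, P_del = (1 − |Γ|²)·P_inc = 652 mW

P_reflected ≈ 1.84 mW; P_delivered ≈ 652 mW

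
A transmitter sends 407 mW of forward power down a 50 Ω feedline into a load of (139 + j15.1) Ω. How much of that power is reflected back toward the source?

P_reflected ≈ 92.3 mW

|Γ| = |(89 + j15.1)/(189 + j15.1)| = 0.476
|Γ|² = 0.227
P_refl = |Γ|²·P_inc = 92.3 mW, P_del = (1 − |Γ|²)·P_inc = 315 mW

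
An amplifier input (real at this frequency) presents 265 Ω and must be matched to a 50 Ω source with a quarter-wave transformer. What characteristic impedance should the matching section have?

Z_qwt = √(Z_0·R_L) = √(50 × 265) = √13250

Z_qwt ≈ 115 Ω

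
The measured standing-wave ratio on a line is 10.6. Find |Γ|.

|Γ| ≈ 0.828

|Γ| = (S − 1)/(S + 1) = (10.6 − 1)/(10.6 + 1) = 9.6/11.6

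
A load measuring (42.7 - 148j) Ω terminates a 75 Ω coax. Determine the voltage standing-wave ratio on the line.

VSWR ≈ 9.05

Γ = (Z_L − Z_0)/(Z_L + Z_0) = (-32.3 − j148)/(117.7 − j148)
|Γ| = 151/189 = 0.801
VSWR = (1 + |Γ|)/(1 − |Γ|) = 1.8/0.199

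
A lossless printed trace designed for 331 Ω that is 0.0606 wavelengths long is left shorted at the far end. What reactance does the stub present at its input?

X_in ≈ 132 Ω (inductive)

βl = 2π × 0.0606 = 21.8°
tan(βl) = 0.4
For a shorted stub, Z_in = jZ_0·tan(βl)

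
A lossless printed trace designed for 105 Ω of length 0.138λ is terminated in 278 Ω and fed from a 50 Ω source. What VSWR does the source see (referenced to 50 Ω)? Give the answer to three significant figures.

βl = 2π × 0.138 = 49.7°
tan(βl) = 1.18
Z_in = Z_0·(Z_L + jZ_0·tanβl)/(Z_0 + jZ_L·tanβl) = 61.9 − j69.3 Ω
Γ_s = (Z_in − Z_s)/(Z_in + Z_s) = (11.9 − j69.3)/(112 − j69.3), |Γ_s| = 0.534
VSWR = (1 + |Γ_s|)/(1 − |Γ_s|)

VSWR ≈ 3.29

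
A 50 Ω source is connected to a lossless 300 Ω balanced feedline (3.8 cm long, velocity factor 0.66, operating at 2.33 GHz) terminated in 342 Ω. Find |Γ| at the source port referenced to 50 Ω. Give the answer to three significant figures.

|Γ| ≈ 0.739

λ = v/f = 0.66·c / 2.33 GHz = 0.085 m
βl = 2π·l/λ = 2π × 0.447 = 161°
tan(βl) = -0.345
Z_in = Z_0·(Z_L + jZ_0·tanβl)/(Z_0 + jZ_L·tanβl) = 331 + j26.8 Ω
Γ_s = (Z_in − Z_s)/(Z_in + Z_s) = (281 + j26.8)/(381 + j26.8), |Γ_s| = 0.739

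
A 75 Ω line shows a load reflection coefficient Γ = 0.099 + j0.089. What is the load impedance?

Z_L ≈ 89.9 + j16.3 Ω

Z_L = Z_0·(1 + Γ)/(1 − Γ) = 75·(1.1 + j0.089)/(0.901 − j0.089)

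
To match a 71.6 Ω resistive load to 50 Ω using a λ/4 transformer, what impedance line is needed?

Z_qwt ≈ 59.8 Ω

Z_qwt = √(Z_0·R_L) = √(50 × 71.6) = √3580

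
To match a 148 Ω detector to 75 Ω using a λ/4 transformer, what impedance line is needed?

Z_qwt = √(Z_0·R_L) = √(75 × 148) = √11100

Z_qwt ≈ 105 Ω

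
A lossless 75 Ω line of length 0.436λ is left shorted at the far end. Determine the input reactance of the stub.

βl = 2π × 0.436 = 157°
tan(βl) = -0.425
For a shorted stub, Z_in = jZ_0·tan(βl)

X_in ≈ -31.9 Ω (capacitive)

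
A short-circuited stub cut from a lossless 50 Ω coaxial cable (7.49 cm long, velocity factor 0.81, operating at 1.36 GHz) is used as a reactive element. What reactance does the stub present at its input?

X_in ≈ -27.8 Ω (capacitive)

λ = v/f = 0.81·c / 1.36 GHz = 0.179 m
βl = 2π·l/λ = 2π × 0.419 = 151°
tan(βl) = -0.556
For a short-circuited stub, Z_in = jZ_0·tan(βl)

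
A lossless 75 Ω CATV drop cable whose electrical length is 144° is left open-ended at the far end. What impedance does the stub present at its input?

Z_in ≈ +j103 Ω

tan(βl) = -0.727
For an open-ended stub, Z_in = −jZ_0·cot(βl) = −jZ_0/tan(βl)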